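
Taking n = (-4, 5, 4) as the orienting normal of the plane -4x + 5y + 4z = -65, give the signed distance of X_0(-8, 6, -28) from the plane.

15/√57

n·X_0 − (-65) = 15.
|n| = √57, so the signed distance is 15/√57.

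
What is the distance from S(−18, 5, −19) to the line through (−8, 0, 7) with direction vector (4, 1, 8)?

Direction vector d = (4, 1, 8).
AP = (−10, 5, −26); AP·d = -243, |AP|² = 801, |d|² = 81.
distance² = |AP|² − (AP·d)²/|d|² = 801 − 59049/81 = 72, so the distance is 6√2.

6√2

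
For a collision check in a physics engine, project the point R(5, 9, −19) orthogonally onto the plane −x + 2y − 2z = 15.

(9, 1, -11)

n = (−1, 2, −2), |n|² = 9, and n·R − 15 = 36.
t = 36/9 = 4, so the foot is R − t·n = (5, 9, −19) − 4·(−1, 2, −2) = (9, 1, −11).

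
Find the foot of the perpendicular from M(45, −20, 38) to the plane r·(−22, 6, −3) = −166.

(1, -8, 32)

n = (−22, 6, −3), |n|² = 529, and n·M − (-166) = -1058.
t = -1058/529 = -2, so the foot is M − t·n = (45, −20, 38) − (-2)·(−22, 6, −3) = (1, −8, 32).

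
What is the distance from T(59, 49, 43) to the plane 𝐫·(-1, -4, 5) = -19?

√42/2

d = |(-1)·59 + (-4)·49 + 5·43 − (-19)| / √(1 + 16 + 25) = |-21| / √42 = √42/2.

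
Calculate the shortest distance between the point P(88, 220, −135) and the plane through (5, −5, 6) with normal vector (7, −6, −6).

7

The plane has equation n·(r − (5, −5, 6)) = 0, i.e. n·r = 29.
d = |7·88 + (-6)·220 + (-6)·(-135) − 29| / √(49 + 36 + 36) = |77| / 11 = 7.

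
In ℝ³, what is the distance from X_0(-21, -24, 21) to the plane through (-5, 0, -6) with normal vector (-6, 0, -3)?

The plane has equation n·(r − (-5, 0, -6)) = 0, i.e. n·r = 48.
d = |(-6)·(-21) + (-3)·21 − 48| / √(36 + 0 + 9) = |15| / (3√5) = √5.

√5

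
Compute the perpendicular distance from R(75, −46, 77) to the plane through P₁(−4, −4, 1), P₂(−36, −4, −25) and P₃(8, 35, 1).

P₁P₂ = (−32, 0, −26) and P₁P₃ = (12, 39, 0), so a normal is n = P₁P₂ × P₁P₃ = (1014, −312, −1248).
n = (1014, −312, −1248); n·P − (-4056) = -1638; |n| = 1638; distance = 1638/1638 = 1.

1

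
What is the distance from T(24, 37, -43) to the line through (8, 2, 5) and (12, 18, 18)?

A direction vector is d = (4, 16, 13).
AP = (16, 35, -48); AP·d = 0, |AP|² = 3785, |d|² = 441.
distance² = |AP|² − (AP·d)²/|d|² = 3785 − 0/441 = 3785, so the distance is √3785.

√3785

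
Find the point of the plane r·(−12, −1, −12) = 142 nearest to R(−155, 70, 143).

n = (−12, −1, −12), |n|² = 289, and n·R − 142 = -68.
t = -68/289 = -4/17, so the foot is R − t·n = (−155, 70, 143) − (-4/17)·(−12, −1, −12) = (−2683/17, 1186/17, 2383/17).

(-2683/17, 1186/17, 2383/17)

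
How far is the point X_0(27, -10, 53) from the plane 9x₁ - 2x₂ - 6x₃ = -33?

2

n = (9, -2, -6); n·P − (-33) = -22; |n| = 11; distance = 22/11 = 2.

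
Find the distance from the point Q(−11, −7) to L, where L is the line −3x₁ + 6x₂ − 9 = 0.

6/√5

The normal to the line is n = (−3, 6) with |n| = 3√5.
|n·Q − 9| = |-9 − 9| = 18, so the distance is 18/(3√5) = 6√5/5.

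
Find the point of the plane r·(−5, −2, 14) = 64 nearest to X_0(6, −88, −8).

The perpendicular from X_0 has direction n = (−5, −2, 14): r = (6, −88, −8) + μ(−5, −2, 14).
Substitute into the plane: n·(X_0 + μn) = 64 gives 34 + 225μ = 64, so μ = 2/15.
Foot = (6, −88, −8) + (2/15)·(−5, −2, 14) = (16/3, −1324/15, −92/15).

(16/3, -1324/15, -92/15)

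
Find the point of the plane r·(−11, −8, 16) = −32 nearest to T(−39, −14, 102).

n = (−11, −8, 16), |n|² = 441, and n·T − (-32) = 2205.
t = 2205/441 = 5, so the foot is T − t·n = (−39, −14, 102) − 5·(−11, −8, 16) = (16, 26, 22).

(16, 26, 22)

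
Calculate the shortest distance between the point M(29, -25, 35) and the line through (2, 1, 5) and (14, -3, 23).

3√41

A direction vector is d = (12, -4, 18).
AP = (27, -26, 30); AP·d = 968, |AP|² = 2305, |d|² = 484.
distance² = |AP|² − (AP·d)²/|d|² = 2305 − 937024/484 = 369, so the distance is 3√41.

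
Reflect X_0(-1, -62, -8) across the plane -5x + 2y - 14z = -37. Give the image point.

(1/3, -938/15, -64/15)

With n = (-5, 2, -14), the signed offset is (n·X_0 − (-37))/|n|² = 30/225 = 2/15.
X_0' = X_0 − 2t·n = (-1, -62, -8) − (4/15)·(-5, 2, -14) = (1/3, -938/15, -64/15).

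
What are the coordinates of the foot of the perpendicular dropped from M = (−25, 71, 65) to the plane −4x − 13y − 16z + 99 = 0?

n = (−4, −13, −16), |n|² = 441, and n·M − (-99) = -1764.
t = -1764/441 = -4, so the foot is M − t·n = (−25, 71, 65) − (-4)·(−4, −13, −16) = (−41, 19, 1).

(-41, 19, 1)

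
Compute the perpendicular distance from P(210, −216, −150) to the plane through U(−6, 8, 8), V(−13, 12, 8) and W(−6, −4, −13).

8

UV = (−7, 4, 0) and UW = (0, −12, −21), so a normal is n = UV × UW = (−84, −147, 84).
d = |(-84)·210 + (-147)·(-216) + 84·(-150) − 0| / √(7056 + 21609 + 7056) = |1512| / 189 = 8.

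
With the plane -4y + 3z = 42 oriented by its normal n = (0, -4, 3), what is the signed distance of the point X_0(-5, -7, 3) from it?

n·X_0 − 42 = -5.
|n| = 5, so the signed distance is -5/5 = -1.

-1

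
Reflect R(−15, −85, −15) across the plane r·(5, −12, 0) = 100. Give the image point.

(-65, 35, -15)

With n = (5, −12, 0), the signed offset is (n·R − 100)/|n|² = 845/169 = 5.
R' = R − 2t·n = (−15, −85, −15) − 10·(5, −12, 0) = (−65, 35, −15).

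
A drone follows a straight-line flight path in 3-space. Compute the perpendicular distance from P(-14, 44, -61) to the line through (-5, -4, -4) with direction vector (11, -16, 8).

Direction vector d = (11, -16, 8).
AP = (-9, 48, -57), and AP × d = (-528, -555, -384).
|AP × d|² = 734265 and |d|² = 441, so the distance is √(734265/441) = √1665 = 3√185.

3√185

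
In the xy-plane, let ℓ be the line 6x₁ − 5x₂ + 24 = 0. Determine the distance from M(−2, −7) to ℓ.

d = |6·(-2) + (-5)·(-7) − (-24)| / √(36 + 25) = |47|/√61 = 47/√61.

47/√61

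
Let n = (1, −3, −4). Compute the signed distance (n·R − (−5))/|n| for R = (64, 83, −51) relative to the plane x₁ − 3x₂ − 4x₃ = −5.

12√26/13

n·R − (-5) = 24.
|n| = √26, so the signed distance is 12√26/13.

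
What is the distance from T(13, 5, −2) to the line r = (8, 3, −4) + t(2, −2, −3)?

√33

Direction vector d = (2, −2, −3).
AP = (5, 2, 2), and AP × d = (−2, 19, −14).
|AP × d|² = 561 and |d|² = 17, so the distance is √(561/17) = √33.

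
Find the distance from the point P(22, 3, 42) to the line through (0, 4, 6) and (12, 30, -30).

A direction vector is d = (12, 26, -36).
AP = (22, -1, 36); AP·d = -1058, |AP|² = 1781, |d|² = 2116.
distance² = |AP|² − (AP·d)²/|d|² = 1781 − 1119364/2116 = 1252, so the distance is 2√313.

2√313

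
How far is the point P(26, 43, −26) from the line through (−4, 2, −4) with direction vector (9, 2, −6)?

√1129

Direction vector d = (9, 2, −6).
AP = (30, 41, −22); AP·d = 484, |AP|² = 3065, |d|² = 121.
distance² = |AP|² − (AP·d)²/|d|² = 3065 − 234256/121 = 1129, so the distance is √1129.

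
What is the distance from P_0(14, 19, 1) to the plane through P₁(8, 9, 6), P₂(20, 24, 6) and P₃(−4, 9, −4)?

20√77/77

P₁P₂ = (12, 15, 0) and P₁P₃ = (−12, 0, −10), so a normal is n = P₁P₂ × P₁P₃ = (−150, 120, 180).
Then n·(14, 19, 1) − 960 = −600.
|n| = √(22500 + 14400 + 32400) = 30√77, so the distance is |-600|/(30√77) = 20√77/77.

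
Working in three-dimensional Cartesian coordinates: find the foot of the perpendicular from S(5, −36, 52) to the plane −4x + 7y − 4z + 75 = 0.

(-15, -1, 32)

n = (−4, 7, −4), |n|² = 81, and n·S − (-75) = -405.
t = -405/81 = -5, so the foot is S − t·n = (5, −36, 52) − (-5)·(−4, 7, −4) = (−15, −1, 32).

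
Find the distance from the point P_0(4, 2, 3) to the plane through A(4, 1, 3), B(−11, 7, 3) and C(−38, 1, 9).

AB = (−15, 6, 0) and AC = (−42, 0, 6), so a normal is n = AB × AC = (36, 90, 252).
n = (36, 90, 252); n·P − 990 = 90; |n| = 270; distance = 90/270 = 1/3.

1/3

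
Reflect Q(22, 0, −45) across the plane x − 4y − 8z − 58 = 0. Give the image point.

With n = (1, −4, −8), the signed offset is (n·Q − 58)/|n|² = 324/81 = 4.
Q' = Q − 2t·n = (22, 0, −45) − 8·(1, −4, −8) = (14, 32, 19).

(14, 32, 19)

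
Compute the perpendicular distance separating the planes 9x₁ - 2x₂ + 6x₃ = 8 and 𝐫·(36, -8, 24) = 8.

Divide the second equation by 4 to match normals: 9x₁ - 2x₂ + 6x₃ = 2.
With common normal n = (9, -2, 6) (|n| = 11), the distance is |8 − 2|/|n| = 6/11.

6/11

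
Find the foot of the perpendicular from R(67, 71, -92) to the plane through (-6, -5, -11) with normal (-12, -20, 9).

(7, -29, -47)

The perpendicular from R has direction n = (-12, -20, 9): r = (67, 71, -92) + μ(-12, -20, 9).
Substitute into the plane: n·(R + μn) = 73 gives -3052 + 625μ = 73, so μ = 5.
Foot = (67, 71, -92) + 5·(-12, -20, 9) = (7, -29, -47).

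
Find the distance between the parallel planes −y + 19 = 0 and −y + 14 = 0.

Both planes have normal n = (0, −1, 0), |n| = 1. Any point on the first plane is at distance |(-14) − (-19)|/|n| = 5/1 = 5 from the second.

5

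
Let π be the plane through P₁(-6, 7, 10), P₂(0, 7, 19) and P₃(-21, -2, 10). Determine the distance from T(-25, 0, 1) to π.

4/√38

P₁P₂ = (6, 0, 9) and P₁P₃ = (-15, -9, 0), so a normal is n = P₁P₂ × P₁P₃ = (81, -135, -54).
d = |81·(-25) + (-135)·0 + (-54)·1 − (-1971)| / √(6561 + 18225 + 2916) = |-108| / (27√38) = 4/√38.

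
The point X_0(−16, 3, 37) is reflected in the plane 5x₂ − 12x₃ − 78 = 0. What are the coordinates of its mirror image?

(-16, 33, -35)

With n = (0, 5, −12), the signed offset is (n·X_0 − 78)/|n|² = -507/169 = -3.
X_0' = X_0 − 2t·n = (−16, 3, 37) − (-6)·(0, 5, −12) = (−16, 33, −35).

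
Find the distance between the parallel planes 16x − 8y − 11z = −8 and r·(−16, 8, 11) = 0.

Divide the second equation by -1 to match normals: 16x − 8y − 11z = 0.
With common normal n = (16, −8, −11) (|n| = 21), the distance is |(-8) − 0|/|n| = 8/21.

8/21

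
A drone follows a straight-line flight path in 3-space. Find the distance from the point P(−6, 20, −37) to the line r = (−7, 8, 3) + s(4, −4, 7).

√449

Direction vector d = (4, −4, 7).
AP = (1, 12, −40), and AP × d = (−76, −167, −52).
|AP × d|² = 36369 and |d|² = 81, so the distance is √(36369/81) = √449.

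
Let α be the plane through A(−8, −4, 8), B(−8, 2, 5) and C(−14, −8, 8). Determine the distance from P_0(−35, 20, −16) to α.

AB = (0, 6, −3) and AC = (−6, −4, 0), so a normal is n = AB × AC = (−12, 18, 36).
n = (−12, 18, 36); n·P − 312 = -108; |n| = 42; distance = 108/42 = 18/7.

18/7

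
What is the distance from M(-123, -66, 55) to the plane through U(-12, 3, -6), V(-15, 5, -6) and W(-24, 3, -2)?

9

UV = (-3, 2, 0) and UW = (-12, 0, 4), so a normal is n = UV × UW = (8, 12, 24).
Then n·(-123, -66, 55) - (-204) = -252.
|n| = √(64 + 144 + 576) = 28, so the distance is |-252|/28 = 9.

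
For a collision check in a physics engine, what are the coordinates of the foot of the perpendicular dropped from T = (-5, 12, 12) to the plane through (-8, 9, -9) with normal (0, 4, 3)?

(-5, 0, 3)

The perpendicular from T has direction n = (0, 4, 3): r = (-5, 12, 12) + λ(0, 4, 3).
Substitute into the plane: n·(T + λn) = 9 gives 84 + 25λ = 9, so λ = -3.
Foot = (-5, 12, 12) + (-3)·(0, 4, 3) = (-5, 0, 3).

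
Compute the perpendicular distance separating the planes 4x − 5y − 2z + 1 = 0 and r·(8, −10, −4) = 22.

4/√5

Divide the second equation by 2 to match normals: 4x − 5y − 2z = 11.
Both planes have normal n = (4, −5, −2), |n| = 3√5. Any point on the first plane is at distance |11 − (-1)|/|n| = 12/(3√5) = 4/√5 from the second.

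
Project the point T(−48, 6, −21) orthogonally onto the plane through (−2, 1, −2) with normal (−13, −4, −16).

(-22, 14, 11)

n = (−13, −4, −16), |n|² = 441, and n·T − 54 = 882.
t = 882/441 = 2, so the foot is T − t·n = (−48, 6, −21) − 2·(−13, −4, −16) = (−22, 14, 11).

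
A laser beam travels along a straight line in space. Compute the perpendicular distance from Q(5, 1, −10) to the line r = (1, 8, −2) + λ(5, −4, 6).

Direction vector d = (5, −4, 6).
AP = (4, −7, −8); AP·d = 0, |AP|² = 129, |d|² = 77.
distance² = |AP|² − (AP·d)²/|d|² = 129 − 0/77 = 129, so the distance is √129.

√129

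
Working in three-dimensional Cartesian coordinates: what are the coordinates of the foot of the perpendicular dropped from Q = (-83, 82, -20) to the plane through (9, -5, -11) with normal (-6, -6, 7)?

n = (-6, -6, 7), |n|² = 121, and n·Q − (-101) = -33.
t = -33/121 = -3/11, so the foot is Q − t·n = (-83, 82, -20) − (-3/11)·(-6, -6, 7) = (-931/11, 884/11, -199/11).

(-931/11, 884/11, -199/11)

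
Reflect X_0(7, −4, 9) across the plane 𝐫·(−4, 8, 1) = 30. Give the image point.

With n = (−4, 8, 1), the signed offset is (n·X_0 − 30)/|n|² = -81/81 = -1.
X_0' = X_0 − 2t·n = (7, −4, 9) − (-2)·(−4, 8, 1) = (−1, 12, 11).

(-1, 12, 11)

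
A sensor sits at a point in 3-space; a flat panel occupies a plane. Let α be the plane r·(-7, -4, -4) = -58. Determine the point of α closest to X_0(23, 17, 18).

n = (-7, -4, -4), |n|² = 81, and n·X_0 − (-58) = -243.
t = -243/81 = -3, so the foot is X_0 − t·n = (23, 17, 18) − (-3)·(-7, -4, -4) = (2, 5, 6).

(2, 5, 6)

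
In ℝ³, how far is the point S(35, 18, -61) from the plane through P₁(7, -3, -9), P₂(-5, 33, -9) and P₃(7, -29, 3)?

2

P₁P₂ = (-12, 36, 0) and P₁P₃ = (0, -26, 12), so a normal is n = P₁P₂ × P₁P₃ = (432, 144, 312).
Then n·(35, 18, -61) - (-216) = -1104.
|n| = √(186624 + 20736 + 97344) = 552, so the distance is |-1104|/552 = 2.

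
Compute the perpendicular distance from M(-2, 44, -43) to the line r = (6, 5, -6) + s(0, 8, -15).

√353

Direction vector d = (0, 8, -15).
AP = (-8, 39, -37); AP·d = 867, |AP|² = 2954, |d|² = 289.
distance² = |AP|² − (AP·d)²/|d|² = 2954 − 751689/289 = 353, so the distance is √353.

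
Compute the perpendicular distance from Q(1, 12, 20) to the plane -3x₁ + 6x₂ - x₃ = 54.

5√46/46

Normal vector n = (-3, 6, -1), and n·(1, 12, 20) - 54 = -5.
|n| = √(9 + 36 + 1) = √46, so the distance is |-5|/√46 = 5/√46.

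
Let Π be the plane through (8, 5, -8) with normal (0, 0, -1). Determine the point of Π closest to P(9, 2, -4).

(9, 2, -8)

n = (0, 0, -1), |n|² = 1, and n·P − 8 = -4.
t = -4/1 = -4, so the foot is P − t·n = (9, 2, -4) − (-4)·(0, 0, -1) = (9, 2, -8).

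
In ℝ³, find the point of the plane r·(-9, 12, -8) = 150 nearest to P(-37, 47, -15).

The perpendicular from P has direction n = (-9, 12, -8): r = (-37, 47, -15) + λ(-9, 12, -8).
Substitute into the plane: n·(P + λn) = 150 gives 1017 + 289λ = 150, so λ = -3.
Foot = (-37, 47, -15) + (-3)·(-9, 12, -8) = (-10, 11, 9).

(-10, 11, 9)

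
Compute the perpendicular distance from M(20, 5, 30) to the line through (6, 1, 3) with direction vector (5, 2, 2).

Direction vector d = (5, 2, 2).
AP = (14, 4, 27), and AP × d = (-46, 107, 8).
|AP × d|² = 13629 and |d|² = 33, so the distance is √(13629/33) = √413.

√413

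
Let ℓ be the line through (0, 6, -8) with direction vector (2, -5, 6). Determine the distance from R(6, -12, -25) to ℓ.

√649

Direction vector d = (2, -5, 6).
AP = (6, -18, -17); AP·d = 0, |AP|² = 649, |d|² = 65.
distance² = |AP|² − (AP·d)²/|d|² = 649 − 0/65 = 649, so the distance is √649.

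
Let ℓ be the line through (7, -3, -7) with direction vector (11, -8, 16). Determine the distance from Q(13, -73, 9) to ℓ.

2√857

Direction vector d = (11, -8, 16).
AP = (6, -70, 16), and AP × d = (-992, 80, 722).
|AP × d|² = 1511748 and |d|² = 441, so the distance is √(1511748/441) = √3428 = 2√857.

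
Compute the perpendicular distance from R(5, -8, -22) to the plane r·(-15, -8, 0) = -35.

24/17

Normal vector n = (-15, -8, 0), and n·(5, -8, -22) - (-35) = 24.
|n| = √(225 + 64 + 0) = 17, so the distance is |24|/17 = 24/17.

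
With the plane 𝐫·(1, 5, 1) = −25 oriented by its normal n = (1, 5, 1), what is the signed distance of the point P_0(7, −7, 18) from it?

n·P_0 − (-25) = 15.
|n| = 3√3, so the signed distance is 5/√3.

5/√3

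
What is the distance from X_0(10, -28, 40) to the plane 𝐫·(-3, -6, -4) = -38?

16/√61

Normal vector n = (-3, -6, -4), and n·(10, -28, 40) - (-38) = 16.
|n| = √(9 + 36 + 16) = √61, so the distance is |16|/√61 = 16/√61.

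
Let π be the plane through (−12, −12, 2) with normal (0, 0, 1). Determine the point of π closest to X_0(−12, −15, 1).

(-12, -15, 2)

The perpendicular from X_0 has direction n = (0, 0, 1): r = (−12, −15, 1) + μ(0, 0, 1).
Substitute into the plane: n·(X_0 + μn) = 2 gives 1 + 1μ = 2, so μ = 1.
Foot = (−12, −15, 1) + 1·(0, 0, 1) = (−12, −15, 2).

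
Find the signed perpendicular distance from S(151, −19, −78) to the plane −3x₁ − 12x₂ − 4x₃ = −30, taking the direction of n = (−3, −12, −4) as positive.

n·S − (-30) = 117.
|n| = 13, so the signed distance is 117/13 = 9.

9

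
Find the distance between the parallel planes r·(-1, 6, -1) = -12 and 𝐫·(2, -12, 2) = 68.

Divide the second equation by -2 to match normals: -x + 6y - z = -34.
Both planes have normal n = (-1, 6, -1), |n| = √38. Any point on the first plane is at distance |(-34) − (-12)|/|n| = 22/√38 from the second.

11√38/19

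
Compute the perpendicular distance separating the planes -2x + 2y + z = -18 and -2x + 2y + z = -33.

5

Both planes have normal n = (-2, 2, 1), |n| = 3. Any point on the first plane is at distance |(-33) − (-18)|/|n| = 15/3 = 5 from the second.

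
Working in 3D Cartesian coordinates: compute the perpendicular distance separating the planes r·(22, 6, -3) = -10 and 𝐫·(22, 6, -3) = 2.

12/23

Both planes have normal n = (22, 6, -3), |n| = 23. Any point on the first plane is at distance |2 − (-10)|/|n| = 12/23 from the second.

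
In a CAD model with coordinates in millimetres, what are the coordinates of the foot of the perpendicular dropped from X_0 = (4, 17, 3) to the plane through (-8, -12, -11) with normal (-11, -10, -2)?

(-18, -3, -1)

n = (-11, -10, -2), |n|² = 225, and n·X_0 − 230 = -450.
t = -450/225 = -2, so the foot is X_0 − t·n = (4, 17, 3) − (-2)·(-11, -10, -2) = (-18, -3, -1).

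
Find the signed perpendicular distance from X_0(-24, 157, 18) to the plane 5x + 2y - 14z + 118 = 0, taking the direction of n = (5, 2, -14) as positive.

4

n·X_0 − (-118) = 60.
|n| = 15, so the signed distance is 60/15 = 4.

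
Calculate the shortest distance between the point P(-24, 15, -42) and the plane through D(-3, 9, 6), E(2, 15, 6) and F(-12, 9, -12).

12/√70

DE = (5, 6, 0) and DF = (-9, 0, -18), so a normal is n = DE × DF = (-108, 90, 54).
d = |(-108)·(-24) + 90·15 + 54·(-42) − 1458| / √(11664 + 8100 + 2916) = |216| / (18√70) = 12/√70.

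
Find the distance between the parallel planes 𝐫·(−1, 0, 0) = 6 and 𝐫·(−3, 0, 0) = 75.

Divide the second equation by 3 to match normals: −x = 25.
Both planes have normal n = (−1, 0, 0), |n| = 1. Any point on the first plane is at distance |25 − 6|/|n| = 19/1 = 19 from the second.

19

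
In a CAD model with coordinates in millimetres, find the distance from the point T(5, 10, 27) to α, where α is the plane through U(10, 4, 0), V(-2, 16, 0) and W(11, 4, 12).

UV = (-12, 12, 0) and UW = (1, 0, 12), so a normal is n = UV × UW = (144, 144, -12).
Then n·(5, 10, 27) - 2016 = -180.
|n| = √(20736 + 20736 + 144) = 204, so the distance is |-180|/204 = 15/17.

15/17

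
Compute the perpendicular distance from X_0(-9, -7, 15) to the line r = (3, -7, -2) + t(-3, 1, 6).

Direction vector d = (-3, 1, 6).
AP = (-12, 0, 17), and AP × d = (-17, 21, -12).
|AP × d|² = 874 and |d|² = 46, so the distance is √(874/46) = √19.

√19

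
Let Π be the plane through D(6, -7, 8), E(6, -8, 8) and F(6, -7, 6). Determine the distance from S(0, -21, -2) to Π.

6

DE = (0, -1, 0) and DF = (0, 0, -2), so a normal is n = DE × DF = (2, 0, 0).
Then n·(0, -21, -2) - 12 = -12.
|n| = √(4 + 0 + 0) = 2, so the distance is |-12|/2 = 6.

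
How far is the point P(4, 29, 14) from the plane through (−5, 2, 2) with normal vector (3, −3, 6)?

√6

The plane has equation n·(r − (−5, 2, 2)) = 0, i.e. n·r = -9.
d = |3·4 + (-3)·29 + 6·14 − (-9)| / √(9 + 9 + 36) = |18| / (3√6) = √6.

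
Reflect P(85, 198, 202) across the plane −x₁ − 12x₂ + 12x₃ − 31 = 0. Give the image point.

With n = (−1, −12, 12), the signed offset is (n·P − 31)/|n|² = -68/289 = -4/17.
P' = P − 2t·n = (85, 198, 202) − (-8/17)·(−1, −12, 12) = (1437/17, 3270/17, 3530/17).

(1437/17, 3270/17, 3530/17)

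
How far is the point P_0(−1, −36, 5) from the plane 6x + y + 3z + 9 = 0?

Normal vector n = (6, 1, 3), and n·(−1, −36, 5) − (−9) = −18.
|n| = √(36 + 1 + 9) = √46, so the distance is |-18|/√46 = 9√46/23.

9√46/23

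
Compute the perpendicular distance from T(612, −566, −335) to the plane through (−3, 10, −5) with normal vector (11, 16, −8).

The plane has equation n·(r − (−3, 10, −5)) = 0, i.e. n·r = 167.
d = |11·612 + 16·(-566) + (-8)·(-335) − 167| / √(121 + 256 + 64) = |189| / 21 = 9.

9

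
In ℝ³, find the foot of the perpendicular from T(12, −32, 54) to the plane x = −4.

(-4, -32, 54)

n = (1, 0, 0), |n|² = 1, and n·T − (-4) = 16.
t = 16/1 = 16, so the foot is T − t·n = (12, −32, 54) − 16·(1, 0, 0) = (−4, −32, 54).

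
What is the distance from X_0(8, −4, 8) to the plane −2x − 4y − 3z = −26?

2√29/29

Normal vector n = (−2, −4, −3), and n·(8, −4, 8) − (−26) = 2.
|n| = √(4 + 16 + 9) = √29, so the distance is |2|/√29 = 2√29/29.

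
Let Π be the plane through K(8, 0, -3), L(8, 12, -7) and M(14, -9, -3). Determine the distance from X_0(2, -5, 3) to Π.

KL = (0, 12, -4) and KM = (6, -9, 0), so a normal is n = KL × KM = (-36, -24, -72).
d = |(-36)·2 + (-24)·(-5) + (-72)·3 − (-72)| / √(1296 + 576 + 5184) = |-96| / 84 = 8/7.

8/7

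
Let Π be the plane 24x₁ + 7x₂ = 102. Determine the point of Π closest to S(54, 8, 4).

n = (24, 7, 0), |n|² = 625, and n·S − 102 = 1250.
t = 1250/625 = 2, so the foot is S − t·n = (54, 8, 4) − 2·(24, 7, 0) = (6, −6, 4).

(6, -6, 4)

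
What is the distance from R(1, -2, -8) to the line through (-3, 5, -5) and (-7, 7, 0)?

A direction vector is d = (-4, 2, 5).
AP = (4, -7, -3); AP·d = -45, |AP|² = 74, |d|² = 45.
distance² = |AP|² − (AP·d)²/|d|² = 74 − 2025/45 = 29, so the distance is √29.

√29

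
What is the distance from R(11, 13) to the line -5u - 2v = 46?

127√29/29

d = |(-5)·11 + (-2)·13 − 46| / √(25 + 4) = |-127|/√29 = 127/√29.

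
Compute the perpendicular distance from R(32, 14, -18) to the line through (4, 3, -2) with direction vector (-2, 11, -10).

Direction vector d = (-2, 11, -10).
AP = (28, 11, -16), and AP × d = (66, 312, 330).
|AP × d|² = 210600 and |d|² = 225, so the distance is √(210600/225) = √936 = 6√26.

6√26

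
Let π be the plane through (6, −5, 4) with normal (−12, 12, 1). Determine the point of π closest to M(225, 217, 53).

(3885/17, 3629/17, 896/17)

The perpendicular from M has direction n = (−12, 12, 1): r = (225, 217, 53) + λ(−12, 12, 1).
Substitute into the plane: n·(M + λn) = -128 gives -43 + 289λ = -128, so λ = -5/17.
Foot = (225, 217, 53) + (-5/17)·(−12, 12, 1) = (3885/17, 3629/17, 896/17).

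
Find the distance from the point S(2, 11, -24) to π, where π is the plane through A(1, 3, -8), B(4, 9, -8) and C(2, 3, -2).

AB = (3, 6, 0) and AC = (1, 0, 6), so a normal is n = AB × AC = (36, -18, -6).
n = (36, -18, -6); n·P − 30 = -12; |n| = 6√46; distance = 12/(6√46) = 2/√46.

2/√46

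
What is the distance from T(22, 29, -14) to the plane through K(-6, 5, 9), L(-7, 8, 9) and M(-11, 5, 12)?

KL = (-1, 3, 0) and KM = (-5, 0, 3), so a normal is n = KL × KM = (9, 3, 15).
d = |9·22 + 3·29 + 15·(-14) − 96| / √(81 + 9 + 225) = |-21| / (3√35) = √35/5.

7/√35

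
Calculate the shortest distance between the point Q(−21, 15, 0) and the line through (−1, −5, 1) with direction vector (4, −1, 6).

Direction vector d = (4, −1, 6).
AP = (−20, 20, −1), and AP × d = (119, 116, −60).
|AP × d|² = 31217 and |d|² = 53, so the distance is √(31217/53) = √589.

√589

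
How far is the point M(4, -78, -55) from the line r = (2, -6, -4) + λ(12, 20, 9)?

Direction vector d = (12, 20, 9).
AP = (2, -72, -51); AP·d = -1875, |AP|² = 7789, |d|² = 625.
distance² = |AP|² − (AP·d)²/|d|² = 7789 − 3515625/625 = 2164, so the distance is 2√541.

2√541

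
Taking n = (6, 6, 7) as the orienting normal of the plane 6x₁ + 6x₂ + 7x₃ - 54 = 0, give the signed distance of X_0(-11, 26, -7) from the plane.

-13/11

n·X_0 − 54 = -13.
|n| = 11, so the signed distance is -13/11.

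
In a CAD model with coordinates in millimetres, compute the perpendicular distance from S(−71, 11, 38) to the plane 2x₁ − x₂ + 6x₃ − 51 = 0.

n = (2, −1, 6); n·P − 51 = 24; |n| = √41; distance = 24/√41.

24/√41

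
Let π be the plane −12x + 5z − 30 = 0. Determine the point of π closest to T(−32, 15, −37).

(-20, 15, -42)

n = (−12, 0, 5), |n|² = 169, and n·T − 30 = 169.
t = 169/169 = 1, so the foot is T − t·n = (−32, 15, −37) − 1·(−12, 0, 5) = (−20, 15, −42).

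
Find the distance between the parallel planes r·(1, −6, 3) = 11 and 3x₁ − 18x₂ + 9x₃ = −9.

Divide the second equation by 3 to match normals: x₁ − 6x₂ + 3x₃ = -3.
Both planes have normal n = (1, −6, 3), |n| = √46. Any point on the first plane is at distance |(-3) − 11|/|n| = 14/√46 = 7√46/23 from the second.

7√46/23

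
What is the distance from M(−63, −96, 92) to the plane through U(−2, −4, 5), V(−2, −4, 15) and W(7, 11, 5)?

UV = (0, 0, 10) and UW = (9, 15, 0), so a normal is n = UV × UW = (−150, 90, 0).
Then n·(−63, −96, 92) − (−60) = 870.
|n| = √(22500 + 8100 + 0) = 30√34, so the distance is |870|/(30√34) = 29/√34.

29/√34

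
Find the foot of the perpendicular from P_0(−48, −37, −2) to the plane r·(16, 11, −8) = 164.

The perpendicular from P_0 has direction n = (16, 11, −8): r = (−48, −37, −2) + μ(16, 11, −8).
Substitute into the plane: n·(P_0 + μn) = 164 gives -1159 + 441μ = 164, so μ = 3.
Foot = (−48, −37, −2) + 3·(16, 11, −8) = (0, −4, −26).

(0, -4, -26)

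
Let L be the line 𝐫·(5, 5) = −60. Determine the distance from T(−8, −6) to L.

√2

The normal to the line is n = (5, 5) with |n| = 5√2.
|n·T − (-60)| = |-70 − (-60)| = 10, so the distance is 10/(5√2) = √2.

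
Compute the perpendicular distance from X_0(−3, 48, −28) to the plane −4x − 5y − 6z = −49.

11/√77

Normal vector n = (−4, −5, −6), and n·(−3, 48, −28) − (−49) = −11.
|n| = √(16 + 25 + 36) = √77, so the distance is |-11|/√77 = √77/7.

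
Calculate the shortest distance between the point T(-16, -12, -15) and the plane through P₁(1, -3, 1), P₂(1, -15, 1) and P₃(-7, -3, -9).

P₁P₂ = (0, -12, 0) and P₁P₃ = (-8, 0, -10), so a normal is n = P₁P₂ × P₁P₃ = (120, 0, -96).
Then n·(-16, -12, -15) - 24 = -504.
|n| = √(14400 + 0 + 9216) = 24√41, so the distance is |-504|/(24√41) = 21√41/41.

21√41/41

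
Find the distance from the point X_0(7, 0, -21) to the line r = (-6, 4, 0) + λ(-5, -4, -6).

3√61

Direction vector d = (-5, -4, -6).
AP = (13, -4, -21); AP·d = 77, |AP|² = 626, |d|² = 77.
distance² = |AP|² − (AP·d)²/|d|² = 626 − 5929/77 = 549, so the distance is 3√61.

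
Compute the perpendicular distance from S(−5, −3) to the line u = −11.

The normal to the line is n = (1, 0) with |n| = 1.
|n·S − (-11)| = |-5 − (-11)| = 6, so the distance is 6/1 = 6.

6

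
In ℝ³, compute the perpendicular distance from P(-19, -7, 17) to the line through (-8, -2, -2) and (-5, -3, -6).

A direction vector is d = (3, -1, -4).
AP = (-11, -5, 19), and AP × d = (39, 13, 26).
|AP × d|² = 2366 and |d|² = 26, so the distance is √(2366/26) = √91.

√91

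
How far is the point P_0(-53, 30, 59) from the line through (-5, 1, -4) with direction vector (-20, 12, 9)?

√1489

Direction vector d = (-20, 12, 9).
AP = (-48, 29, 63); AP·d = 1875, |AP|² = 7114, |d|² = 625.
distance² = |AP|² − (AP·d)²/|d|² = 7114 − 3515625/625 = 1489, so the distance is √1489.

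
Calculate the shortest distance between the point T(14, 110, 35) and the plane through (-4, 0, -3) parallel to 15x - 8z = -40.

Parallel planes share the normal n = (15, 0, -8); since (-4, 0, -3) lies on the plane, its equation is 15x - 8z = -36.
n = (15, 0, -8); n·P − (-36) = -34; |n| = 17; distance = 34/17 = 2.

2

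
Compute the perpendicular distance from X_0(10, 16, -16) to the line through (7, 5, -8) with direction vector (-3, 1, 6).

Direction vector d = (-3, 1, 6).
AP = (3, 11, -8); AP·d = -46, |AP|² = 194, |d|² = 46.
distance² = |AP|² − (AP·d)²/|d|² = 194 − 2116/46 = 148, so the distance is 2√37.

2√37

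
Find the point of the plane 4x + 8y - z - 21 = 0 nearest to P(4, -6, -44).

(40/9, -46/9, -397/9)

n = (4, 8, -1), |n|² = 81, and n·P − 21 = -9.
t = -9/81 = -1/9, so the foot is P − t·n = (4, -6, -44) − (-1/9)·(4, 8, -1) = (40/9, -46/9, -397/9).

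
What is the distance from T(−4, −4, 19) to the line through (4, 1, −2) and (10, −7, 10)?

√286

A direction vector is d = (6, −8, 12).
AP = (−8, −5, 21), and AP × d = (108, 222, 94).
|AP × d|² = 69784 and |d|² = 244, so the distance is √(69784/244) = √286.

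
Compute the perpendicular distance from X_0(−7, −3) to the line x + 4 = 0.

3

d = |1·(-7) + 0·(-3) − (-4)| / √(1 + 0) = |-3|/1 = 3.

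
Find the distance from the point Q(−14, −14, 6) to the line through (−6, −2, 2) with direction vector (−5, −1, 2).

Direction vector d = (−5, −1, 2).
AP = (−8, −12, 4), and AP × d = (−20, −4, −52).
|AP × d|² = 3120 and |d|² = 30, so the distance is √(3120/30) = √104 = 2√26.

2√26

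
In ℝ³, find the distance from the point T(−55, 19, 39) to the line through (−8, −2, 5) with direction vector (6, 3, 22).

√3277

Direction vector d = (6, 3, 22).
AP = (−47, 21, 34), and AP × d = (360, 1238, −267).
|AP × d|² = 1733533 and |d|² = 529, so the distance is √(1733533/529) = √3277.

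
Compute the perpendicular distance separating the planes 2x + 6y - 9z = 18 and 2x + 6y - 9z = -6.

Both planes have normal n = (2, 6, -9), |n| = 11. Any point on the first plane is at distance |(-6) − 18|/|n| = 24/11 from the second.

24/11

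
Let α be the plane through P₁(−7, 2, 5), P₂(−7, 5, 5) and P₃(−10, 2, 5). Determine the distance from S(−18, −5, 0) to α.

5

P₁P₂ = (0, 3, 0) and P₁P₃ = (−3, 0, 0), so a normal is n = P₁P₂ × P₁P₃ = (0, 0, 9).
Then n·(−18, −5, 0) − 45 = −45.
|n| = √(0 + 0 + 81) = 9, so the distance is |-45|/9 = 5.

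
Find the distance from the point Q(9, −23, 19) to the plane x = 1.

n = (1, 0, 0); n·P − 1 = 8; |n| = 1; distance = 8/1 = 8.

8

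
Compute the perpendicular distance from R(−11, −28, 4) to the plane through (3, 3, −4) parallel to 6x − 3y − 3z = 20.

5/√6

Parallel planes share the normal n = (6, −3, −3); since (3, 3, −4) lies on the plane, its equation is 6x − 3y − 3z = 21.
d = |6·(-11) + (-3)·(-28) + (-3)·4 − 21| / √(36 + 9 + 9) = |-15| / (3√6) = 5/√6.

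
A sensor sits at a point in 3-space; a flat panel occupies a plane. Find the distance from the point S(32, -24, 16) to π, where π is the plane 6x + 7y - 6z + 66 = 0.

Normal vector n = (6, 7, -6), and n·(32, -24, 16) - (-66) = -6.
|n| = √(36 + 49 + 36) = 11, so the distance is |-6|/11 = 6/11.

6/11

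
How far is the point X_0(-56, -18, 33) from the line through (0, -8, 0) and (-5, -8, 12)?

A direction vector is d = (-5, 0, 12).
AP = (-56, -10, 33); AP·d = 676, |AP|² = 4325, |d|² = 169.
distance² = |AP|² − (AP·d)²/|d|² = 4325 − 456976/169 = 1621, so the distance is √1621.

√1621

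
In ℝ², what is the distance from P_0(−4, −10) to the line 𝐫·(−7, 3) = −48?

46/√58

The normal to the line is n = (−7, 3) with |n| = √58.
|n·P_0 − (-48)| = |-2 − (-48)| = 46, so the distance is 46/√58 = 23√58/29.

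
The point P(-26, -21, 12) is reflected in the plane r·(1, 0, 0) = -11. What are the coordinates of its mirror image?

n = (1, 0, 0), |n|² = 1, n·P − (-11) = -15, so t = -15/1 = -15.
Foot F = P − (-15)·n = (-11, -21, 12); the reflection is 2F − P = (4, -21, 12).

(4, -21, 12)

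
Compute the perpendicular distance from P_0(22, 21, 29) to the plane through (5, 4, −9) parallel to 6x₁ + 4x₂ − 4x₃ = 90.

Parallel planes share the normal n = (6, 4, −4); since (5, 4, −9) lies on the plane, its equation is 6x₁ + 4x₂ − 4x₃ = 82.
Then n·(22, 21, 29) − 82 = 18.
|n| = √(36 + 16 + 16) = 2√17, so the distance is |18|/(2√17) = 9√17/17.

9√17/17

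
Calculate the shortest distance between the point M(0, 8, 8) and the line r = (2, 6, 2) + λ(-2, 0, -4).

2√6

Direction vector d = (-2, 0, -4).
AP = (-2, 2, 6), and AP × d = (-8, -20, 4).
|AP × d|² = 480 and |d|² = 20, so the distance is √(480/20) = √24 = 2√6.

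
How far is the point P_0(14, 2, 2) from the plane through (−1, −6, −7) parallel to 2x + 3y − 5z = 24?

Parallel planes share the normal n = (2, 3, −5); since (−1, −6, −7) lies on the plane, its equation is 2x + 3y − 5z = 15.
Then n·(14, 2, 2) − 15 = 9.
|n| = √(4 + 9 + 25) = √38, so the distance is |9|/√38 = 9/√38.

9√38/38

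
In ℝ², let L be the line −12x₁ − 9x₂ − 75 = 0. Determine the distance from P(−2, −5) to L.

d = |(-12)·(-2) + (-9)·(-5) − 75| / √(144 + 81) = |-6|/15 = 2/5.

2/5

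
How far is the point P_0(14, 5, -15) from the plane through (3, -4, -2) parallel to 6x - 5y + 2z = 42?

√65/13

Parallel planes share the normal n = (6, -5, 2); since (3, -4, -2) lies on the plane, its equation is 6x - 5y + 2z = 34.
Then n·(14, 5, -15) - 34 = -5.
|n| = √(36 + 25 + 4) = √65, so the distance is |-5|/√65 = √65/13.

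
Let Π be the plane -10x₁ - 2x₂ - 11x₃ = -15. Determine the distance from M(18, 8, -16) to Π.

Normal vector n = (-10, -2, -11), and n·(18, 8, -16) - (-15) = -5.
|n| = √(100 + 4 + 121) = 15, so the distance is |-5|/15 = 1/3.

1/3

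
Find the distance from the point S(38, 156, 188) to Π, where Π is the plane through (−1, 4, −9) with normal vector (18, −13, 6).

The plane has equation n·(r − (−1, 4, −9)) = 0, i.e. n·r = -124.
Then n·(38, 156, 188) − (−124) = −92.
|n| = √(324 + 169 + 36) = 23, so the distance is |-92|/23 = 4.

4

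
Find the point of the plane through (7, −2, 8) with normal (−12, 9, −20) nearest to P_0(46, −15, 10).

(34, -6, -10)

The perpendicular from P_0 has direction n = (−12, 9, −20): r = (46, −15, 10) + μ(−12, 9, −20).
Substitute into the plane: n·(P_0 + μn) = -262 gives -887 + 625μ = -262, so μ = 1.
Foot = (46, −15, 10) + 1·(−12, 9, −20) = (34, −6, −10).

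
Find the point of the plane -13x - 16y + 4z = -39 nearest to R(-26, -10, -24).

n = (-13, -16, 4), |n|² = 441, and n·R − (-39) = 441.
t = 441/441 = 1, so the foot is R − t·n = (-26, -10, -24) − 1·(-13, -16, 4) = (-13, 6, -28).

(-13, 6, -28)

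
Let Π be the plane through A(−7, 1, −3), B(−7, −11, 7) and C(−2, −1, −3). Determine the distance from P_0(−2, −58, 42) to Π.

15/√65

AB = (0, −12, 10) and AC = (5, −2, 0), so a normal is n = AB × AC = (20, 50, 60).
Then n·(−2, −58, 42) − (−270) = −150.
|n| = √(400 + 2500 + 3600) = 10√65, so the distance is |-150|/(10√65) = 3√65/13.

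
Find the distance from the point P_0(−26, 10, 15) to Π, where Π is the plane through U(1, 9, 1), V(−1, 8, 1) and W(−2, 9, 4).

UV = (−2, −1, 0) and UW = (−3, 0, 3), so a normal is n = UV × UW = (−3, 6, −3).
d = |(-3)·(-26) + 6·10 + (-3)·15 − 48| / √(9 + 36 + 9) = |45| / (3√6) = 5√6/2.

5√6/2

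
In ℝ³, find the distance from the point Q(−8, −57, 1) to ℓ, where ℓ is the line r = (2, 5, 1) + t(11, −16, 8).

Direction vector d = (11, −16, 8).
AP = (−10, −62, 0); AP·d = 882, |AP|² = 3944, |d|² = 441.
distance² = |AP|² − (AP·d)²/|d|² = 3944 − 777924/441 = 2180, so the distance is 2√545.

2√545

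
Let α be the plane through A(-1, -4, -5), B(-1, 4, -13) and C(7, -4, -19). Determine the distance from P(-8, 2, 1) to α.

1/9

AB = (0, 8, -8) and AC = (8, 0, -14), so a normal is n = AB × AC = (-112, -64, -64).
Then n·(-8, 2, 1) - 688 = 16.
|n| = √(12544 + 4096 + 4096) = 144, so the distance is |16|/144 = 1/9.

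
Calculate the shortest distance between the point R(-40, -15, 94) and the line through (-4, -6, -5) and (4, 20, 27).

9√89

A direction vector is d = (8, 26, 32).
AP = (-36, -9, 99); AP·d = 2646, |AP|² = 11178, |d|² = 1764.
distance² = |AP|² − (AP·d)²/|d|² = 11178 − 7001316/1764 = 7209, so the distance is 9√89.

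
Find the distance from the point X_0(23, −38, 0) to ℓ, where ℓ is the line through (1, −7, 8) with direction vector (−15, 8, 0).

Direction vector d = (−15, 8, 0).
AP = (22, −31, −8), and AP × d = (64, 120, −289).
|AP × d|² = 102017 and |d|² = 289, so the distance is √(102017/289) = √353.

√353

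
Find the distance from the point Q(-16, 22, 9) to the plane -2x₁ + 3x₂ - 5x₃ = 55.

√38/19

d = |(-2)·(-16) + 3·22 + (-5)·9 − 55| / √(4 + 9 + 25) = |-2| / √38 = √38/19.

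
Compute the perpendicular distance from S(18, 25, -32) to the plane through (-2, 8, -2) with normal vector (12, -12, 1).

6/17

The plane has equation n·(r − (-2, 8, -2)) = 0, i.e. n·r = -122.
Then n·(18, 25, -32) - (-122) = 6.
|n| = √(144 + 144 + 1) = 17, so the distance is |6|/17 = 6/17.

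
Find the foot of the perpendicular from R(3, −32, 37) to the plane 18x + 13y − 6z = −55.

n = (18, 13, −6), |n|² = 529, and n·R − (-55) = -529.
t = -529/529 = -1, so the foot is R − t·n = (3, −32, 37) − (-1)·(18, 13, −6) = (21, −19, 31).

(21, -19, 31)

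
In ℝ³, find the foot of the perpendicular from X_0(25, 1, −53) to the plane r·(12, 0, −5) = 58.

(-11, 1, -38)

n = (12, 0, −5), |n|² = 169, and n·X_0 − 58 = 507.
t = 507/169 = 3, so the foot is X_0 − t·n = (25, 1, −53) − 3·(12, 0, −5) = (−11, 1, −38).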